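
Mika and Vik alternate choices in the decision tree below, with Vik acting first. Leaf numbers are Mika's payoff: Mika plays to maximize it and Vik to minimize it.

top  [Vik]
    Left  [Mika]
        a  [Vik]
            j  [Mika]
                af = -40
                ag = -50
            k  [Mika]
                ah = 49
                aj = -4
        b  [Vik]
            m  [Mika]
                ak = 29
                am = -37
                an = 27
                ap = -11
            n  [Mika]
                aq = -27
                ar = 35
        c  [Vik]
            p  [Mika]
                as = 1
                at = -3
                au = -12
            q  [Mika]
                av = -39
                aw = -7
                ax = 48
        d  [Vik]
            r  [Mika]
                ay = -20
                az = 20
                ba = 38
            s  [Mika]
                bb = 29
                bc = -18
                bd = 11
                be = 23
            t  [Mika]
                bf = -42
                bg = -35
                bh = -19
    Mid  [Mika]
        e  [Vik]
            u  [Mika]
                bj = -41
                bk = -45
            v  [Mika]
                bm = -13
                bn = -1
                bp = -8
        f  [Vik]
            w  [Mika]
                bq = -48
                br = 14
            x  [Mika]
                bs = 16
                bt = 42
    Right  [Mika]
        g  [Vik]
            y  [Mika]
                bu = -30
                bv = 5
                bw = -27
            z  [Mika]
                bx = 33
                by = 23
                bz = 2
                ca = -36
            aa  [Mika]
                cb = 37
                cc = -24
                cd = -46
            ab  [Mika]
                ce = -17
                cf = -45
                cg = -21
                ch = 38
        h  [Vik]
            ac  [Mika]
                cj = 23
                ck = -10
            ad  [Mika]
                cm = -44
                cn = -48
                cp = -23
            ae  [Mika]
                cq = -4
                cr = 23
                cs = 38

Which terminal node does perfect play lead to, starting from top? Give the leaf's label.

bv

j (Mika): max(-40, -50) = -40
k (Mika): max(49, -4) = 49
a (Vik): min(-40, 49) = -40
m (Mika): max(29, -37, 27, -11) = 29
n (Mika): max(-27, 35) = 35
b (Vik): min(29, 35) = 29
p (Mika): max(1, -3, -12) = 1
q (Mika): max(-39, -7, 48) = 48
c (Vik): min(1, 48) = 1
r (Mika): max(-20, 20, 38) = 38
s (Mika): max(29, -18, 11, 23) = 29
t (Mika): max(-42, -35, -19) = -19
d (Vik): min(38, 29, -19) = -19
Left (Mika): max(-40, 29, 1, -19) = 29
u (Mika): max(-41, -45) = -41
v (Mika): max(-13, -1, -8) = -1
e (Vik): min(-41, -1) = -41
w (Mika): max(-48, 14) = 14
x (Mika): max(16, 42) = 42
f (Vik): min(14, 42) = 14
Mid (Mika): max(-41, 14) = 14
y (Mika): max(-30, 5, -27) = 5
z (Mika): max(33, 23, 2, -36) = 33
aa (Mika): max(37, -24, -46) = 37
ab (Mika): max(-17, -45, -21, 38) = 38
g (Vik): min(5, 33, 37, 38) = 5
ac (Mika): max(23, -10) = 23
ad (Mika): max(-44, -48, -23) = -23
ae (Mika): max(-4, 23, 38) = 38
h (Vik): min(23, -23, 38) = -23
Right (Mika): max(5, -23) = 5
top (Vik): min(29, 14, 5) = 5
At top, Vik picks Right (lowest: 5).
At Right, Mika picks g (highest: 5).
At g, Vik picks y (lowest: 5).
At y, Mika picks bv (highest: 5).
Terminal value 5.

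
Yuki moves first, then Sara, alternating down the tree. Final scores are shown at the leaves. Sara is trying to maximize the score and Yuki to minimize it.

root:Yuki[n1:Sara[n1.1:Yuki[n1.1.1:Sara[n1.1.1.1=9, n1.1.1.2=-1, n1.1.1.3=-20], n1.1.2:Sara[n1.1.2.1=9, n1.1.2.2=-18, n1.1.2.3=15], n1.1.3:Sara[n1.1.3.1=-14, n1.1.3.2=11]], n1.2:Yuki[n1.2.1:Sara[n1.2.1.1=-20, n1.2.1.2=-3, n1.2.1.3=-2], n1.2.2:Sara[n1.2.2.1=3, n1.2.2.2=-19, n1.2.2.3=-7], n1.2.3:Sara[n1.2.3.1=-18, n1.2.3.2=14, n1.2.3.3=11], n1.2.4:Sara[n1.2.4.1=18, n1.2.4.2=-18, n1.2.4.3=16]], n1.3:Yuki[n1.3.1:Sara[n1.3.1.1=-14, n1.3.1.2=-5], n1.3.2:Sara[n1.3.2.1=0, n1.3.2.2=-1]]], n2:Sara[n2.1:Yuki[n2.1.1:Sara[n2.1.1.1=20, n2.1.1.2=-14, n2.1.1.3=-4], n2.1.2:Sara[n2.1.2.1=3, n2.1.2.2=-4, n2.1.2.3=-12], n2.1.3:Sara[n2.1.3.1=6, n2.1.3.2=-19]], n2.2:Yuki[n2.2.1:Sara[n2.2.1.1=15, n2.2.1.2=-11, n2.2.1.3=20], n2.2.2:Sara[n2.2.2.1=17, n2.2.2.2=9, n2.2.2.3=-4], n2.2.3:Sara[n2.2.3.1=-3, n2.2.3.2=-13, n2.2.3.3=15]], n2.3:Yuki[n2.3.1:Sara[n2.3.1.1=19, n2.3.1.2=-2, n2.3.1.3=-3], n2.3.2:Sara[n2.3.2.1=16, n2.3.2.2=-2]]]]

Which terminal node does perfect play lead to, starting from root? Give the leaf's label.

n1.1.1 (Sara): max(9, -1, -20) = 9
n1.1.2 (Sara): max(9, -18, 15) = 15
n1.1.3 (Sara): max(-14, 11) = 11
n1.1 (Yuki): min(9, 15, 11) = 9
n1.2.1 (Sara): max(-20, -3, -2) = -2
n1.2.2 (Sara): max(3, -19, -7) = 3
n1.2.3 (Sara): max(-18, 14, 11) = 14
n1.2.4 (Sara): max(18, -18, 16) = 18
n1.2 (Yuki): min(-2, 3, 14, 18) = -2
n1.3.1 (Sara): max(-14, -5) = -5
n1.3.2 (Sara): max(0, -1) = 0
n1.3 (Yuki): min(-5, 0) = -5
n1 (Sara): max(9, -2, -5) = 9
n2.1.1 (Sara): max(20, -14, -4) = 20
n2.1.2 (Sara): max(3, -4, -12) = 3
n2.1.3 (Sara): max(6, -19) = 6
n2.1 (Yuki): min(20, 3, 6) = 3
n2.2.1 (Sara): max(15, -11, 20) = 20
n2.2.2 (Sara): max(17, 9, -4) = 17
n2.2.3 (Sara): max(-3, -13, 15) = 15
n2.2 (Yuki): min(20, 17, 15) = 15
n2.3.1 (Sara): max(19, -2, -3) = 19
n2.3.2 (Sara): max(16, -2) = 16
n2.3 (Yuki): min(19, 16) = 16
n2 (Sara): max(3, 15, 16) = 16
root (Yuki): min(9, 16) = 9
At root, Yuki picks n1 (lowest: 9).
At n1, Sara picks n1.1 (highest: 9).
At n1.1, Yuki picks n1.1.1 (lowest: 9).
At n1.1.1, Sara picks n1.1.1.1 (highest: 9).
Terminal value 9.

n1.1.1.1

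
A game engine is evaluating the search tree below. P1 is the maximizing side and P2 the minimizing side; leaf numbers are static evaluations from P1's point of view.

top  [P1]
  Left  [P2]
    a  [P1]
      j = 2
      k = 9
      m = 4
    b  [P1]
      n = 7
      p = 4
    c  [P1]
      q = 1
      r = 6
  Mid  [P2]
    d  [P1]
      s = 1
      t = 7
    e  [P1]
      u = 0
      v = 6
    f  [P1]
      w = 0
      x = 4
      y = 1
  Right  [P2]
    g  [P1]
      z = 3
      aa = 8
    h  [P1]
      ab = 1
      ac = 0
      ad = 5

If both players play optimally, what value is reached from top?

6

a (P1): max(2, 9, 4) = 9
b (P1): max(7, 4) = 7
c (P1): max(1, 6) = 6
Left (P2): min(9, 7, 6) = 6
d (P1): max(1, 7) = 7
e (P1): max(0, 6) = 6
f (P1): max(0, 4, 1) = 4
Mid (P2): min(7, 6, 4) = 4
g (P1): max(3, 8) = 8
h (P1): max(1, 0, 5) = 5
Right (P2): min(8, 5) = 5
top (P1): max(6, 4, 5) = 6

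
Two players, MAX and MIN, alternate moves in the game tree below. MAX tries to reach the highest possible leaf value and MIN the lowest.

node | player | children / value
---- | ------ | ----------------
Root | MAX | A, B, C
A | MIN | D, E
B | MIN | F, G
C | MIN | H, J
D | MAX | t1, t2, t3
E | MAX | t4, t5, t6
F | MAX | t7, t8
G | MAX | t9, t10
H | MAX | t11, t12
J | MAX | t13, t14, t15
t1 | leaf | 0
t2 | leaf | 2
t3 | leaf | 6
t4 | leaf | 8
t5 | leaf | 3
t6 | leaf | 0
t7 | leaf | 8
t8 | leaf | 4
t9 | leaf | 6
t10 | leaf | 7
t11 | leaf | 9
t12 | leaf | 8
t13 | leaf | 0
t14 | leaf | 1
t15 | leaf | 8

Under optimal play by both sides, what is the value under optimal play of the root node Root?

8

D (MAX): max(0, 2, 6) = 6
E (MAX): max(8, 3, 0) = 8
A (MIN): min(6, 8) = 6
F (MAX): max(8, 4) = 8
G (MAX): max(6, 7) = 7
B (MIN): min(8, 7) = 7
H (MAX): max(9, 8) = 9
J (MAX): max(0, 1, 8) = 8
C (MIN): min(9, 8) = 8
Root (MAX): max(6, 7, 8) = 8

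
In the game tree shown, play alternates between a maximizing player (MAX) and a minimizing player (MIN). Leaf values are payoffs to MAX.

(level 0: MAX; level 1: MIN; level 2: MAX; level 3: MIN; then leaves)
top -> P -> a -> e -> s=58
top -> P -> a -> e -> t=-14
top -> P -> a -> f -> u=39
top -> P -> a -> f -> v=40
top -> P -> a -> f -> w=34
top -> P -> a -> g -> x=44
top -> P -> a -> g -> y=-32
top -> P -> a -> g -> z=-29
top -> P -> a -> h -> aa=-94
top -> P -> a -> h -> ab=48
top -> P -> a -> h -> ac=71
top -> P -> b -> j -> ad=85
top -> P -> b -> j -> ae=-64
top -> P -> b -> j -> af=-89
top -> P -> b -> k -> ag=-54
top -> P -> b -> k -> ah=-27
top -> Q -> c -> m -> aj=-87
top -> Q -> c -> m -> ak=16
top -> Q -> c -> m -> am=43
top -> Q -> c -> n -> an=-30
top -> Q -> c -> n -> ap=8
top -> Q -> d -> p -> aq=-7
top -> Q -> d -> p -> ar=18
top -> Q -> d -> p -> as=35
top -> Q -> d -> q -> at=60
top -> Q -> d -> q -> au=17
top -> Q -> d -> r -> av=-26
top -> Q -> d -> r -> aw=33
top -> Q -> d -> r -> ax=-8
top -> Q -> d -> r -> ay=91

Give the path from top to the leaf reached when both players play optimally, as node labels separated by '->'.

top -> Q -> c -> n -> an

e (MIN): min(58, -14) = -14
f (MIN): min(39, 40, 34) = 34
g (MIN): min(44, -32, -29) = -32
h (MIN): min(-94, 48, 71) = -94
a (MAX): max(-14, 34, -32, -94) = 34
j (MIN): min(85, -64, -89) = -89
k (MIN): min(-54, -27) = -54
b (MAX): max(-89, -54) = -54
P (MIN): min(34, -54) = -54
m (MIN): min(-87, 16, 43) = -87
n (MIN): min(-30, 8) = -30
c (MAX): max(-87, -30) = -30
p (MIN): min(-7, 18, 35) = -7
q (MIN): min(60, 17) = 17
r (MIN): min(-26, 33, -8, 91) = -26
d (MAX): max(-7, 17, -26) = 17
Q (MIN): min(-30, 17) = -30
top (MAX): max(-54, -30) = -30
At top, MAX picks Q (highest: -30).
At Q, MIN picks c (lowest: -30).
At c, MAX picks n (highest: -30).
At n, MIN picks an (lowest: -30).
Terminal value -30.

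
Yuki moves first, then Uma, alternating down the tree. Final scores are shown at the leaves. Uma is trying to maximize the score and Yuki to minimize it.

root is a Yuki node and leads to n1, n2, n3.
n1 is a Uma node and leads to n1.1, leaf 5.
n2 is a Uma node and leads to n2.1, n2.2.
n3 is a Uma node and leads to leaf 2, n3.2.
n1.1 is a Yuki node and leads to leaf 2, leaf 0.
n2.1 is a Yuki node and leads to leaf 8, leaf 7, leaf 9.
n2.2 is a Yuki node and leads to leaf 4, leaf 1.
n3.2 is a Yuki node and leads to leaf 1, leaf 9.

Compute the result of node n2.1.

n2.1 (Yuki): min(8, 7, 9) = 7

7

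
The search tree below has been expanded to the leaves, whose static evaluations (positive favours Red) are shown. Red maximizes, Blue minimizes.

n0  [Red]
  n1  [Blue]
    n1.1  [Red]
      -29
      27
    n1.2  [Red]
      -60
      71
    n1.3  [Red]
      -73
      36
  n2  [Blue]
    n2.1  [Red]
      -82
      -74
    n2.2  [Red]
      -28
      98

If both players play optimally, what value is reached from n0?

n1.1 (Red): max(-29, 27) = 27
n1.2 (Red): max(-60, 71) = 71
n1.3 (Red): max(-73, 36) = 36
n1 (Blue): min(27, 71, 36) = 27
n2.1 (Red): max(-82, -74) = -74
n2.2 (Red): max(-28, 98) = 98
n2 (Blue): min(-74, 98) = -74
n0 (Red): max(27, -74) = 27

27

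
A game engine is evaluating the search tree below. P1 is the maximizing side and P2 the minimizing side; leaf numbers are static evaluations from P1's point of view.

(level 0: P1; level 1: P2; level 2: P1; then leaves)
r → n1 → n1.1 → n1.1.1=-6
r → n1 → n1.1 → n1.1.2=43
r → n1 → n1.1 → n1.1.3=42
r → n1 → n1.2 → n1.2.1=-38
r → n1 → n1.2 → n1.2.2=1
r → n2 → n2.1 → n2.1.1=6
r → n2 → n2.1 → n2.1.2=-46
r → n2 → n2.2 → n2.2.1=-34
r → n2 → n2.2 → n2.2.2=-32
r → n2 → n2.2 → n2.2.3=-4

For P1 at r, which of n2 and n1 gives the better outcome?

n2.1 (P1): max(6, -46) = 6
n2.2 (P1): max(-34, -32, -4) = -4
n2 (P2): min(6, -4) = -4
n1.1 (P1): max(-6, 43, 42) = 43
n1.2 (P1): max(-38, 1) = 1
n1 (P2): min(43, 1) = 1
P1 prefers the higher value; n2=-4, n1=1. n1 is better since 1 > -4.

n1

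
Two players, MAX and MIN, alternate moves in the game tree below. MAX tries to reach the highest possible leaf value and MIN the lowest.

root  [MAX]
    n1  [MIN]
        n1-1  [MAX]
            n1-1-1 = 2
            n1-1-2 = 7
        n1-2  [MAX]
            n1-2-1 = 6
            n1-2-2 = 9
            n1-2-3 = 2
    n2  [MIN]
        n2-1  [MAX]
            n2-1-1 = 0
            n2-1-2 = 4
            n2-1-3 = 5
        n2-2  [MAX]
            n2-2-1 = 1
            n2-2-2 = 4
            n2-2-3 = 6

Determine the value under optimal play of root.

n1-1 (MAX): max(2, 7) = 7
n1-2 (MAX): max(6, 9, 2) = 9
n1 (MIN): min(7, 9) = 7
n2-1 (MAX): max(0, 4, 5) = 5
n2-2 (MAX): max(1, 4, 6) = 6
n2 (MIN): min(5, 6) = 5
root (MAX): max(7, 5) = 7

7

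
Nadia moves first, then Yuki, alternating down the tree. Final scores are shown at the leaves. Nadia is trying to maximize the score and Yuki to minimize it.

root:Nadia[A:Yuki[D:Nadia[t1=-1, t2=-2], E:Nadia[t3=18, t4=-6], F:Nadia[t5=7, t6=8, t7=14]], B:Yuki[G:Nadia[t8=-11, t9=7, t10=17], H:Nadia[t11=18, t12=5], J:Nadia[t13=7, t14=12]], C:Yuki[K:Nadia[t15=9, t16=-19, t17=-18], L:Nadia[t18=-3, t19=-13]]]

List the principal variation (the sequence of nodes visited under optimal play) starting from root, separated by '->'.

root -> B -> J -> t14

D (Nadia): max(-1, -2) = -1
E (Nadia): max(18, -6) = 18
F (Nadia): max(7, 8, 14) = 14
A (Yuki): min(-1, 18, 14) = -1
G (Nadia): max(-11, 7, 17) = 17
H (Nadia): max(18, 5) = 18
J (Nadia): max(7, 12) = 12
B (Yuki): min(17, 18, 12) = 12
K (Nadia): max(9, -19, -18) = 9
L (Nadia): max(-3, -13) = -3
C (Yuki): min(9, -3) = -3
root (Nadia): max(-1, 12, -3) = 12
At root, Nadia picks B (highest: 12).
At B, Yuki picks J (lowest: 12).
At J, Nadia picks t14 (highest: 12).
Terminal value 12.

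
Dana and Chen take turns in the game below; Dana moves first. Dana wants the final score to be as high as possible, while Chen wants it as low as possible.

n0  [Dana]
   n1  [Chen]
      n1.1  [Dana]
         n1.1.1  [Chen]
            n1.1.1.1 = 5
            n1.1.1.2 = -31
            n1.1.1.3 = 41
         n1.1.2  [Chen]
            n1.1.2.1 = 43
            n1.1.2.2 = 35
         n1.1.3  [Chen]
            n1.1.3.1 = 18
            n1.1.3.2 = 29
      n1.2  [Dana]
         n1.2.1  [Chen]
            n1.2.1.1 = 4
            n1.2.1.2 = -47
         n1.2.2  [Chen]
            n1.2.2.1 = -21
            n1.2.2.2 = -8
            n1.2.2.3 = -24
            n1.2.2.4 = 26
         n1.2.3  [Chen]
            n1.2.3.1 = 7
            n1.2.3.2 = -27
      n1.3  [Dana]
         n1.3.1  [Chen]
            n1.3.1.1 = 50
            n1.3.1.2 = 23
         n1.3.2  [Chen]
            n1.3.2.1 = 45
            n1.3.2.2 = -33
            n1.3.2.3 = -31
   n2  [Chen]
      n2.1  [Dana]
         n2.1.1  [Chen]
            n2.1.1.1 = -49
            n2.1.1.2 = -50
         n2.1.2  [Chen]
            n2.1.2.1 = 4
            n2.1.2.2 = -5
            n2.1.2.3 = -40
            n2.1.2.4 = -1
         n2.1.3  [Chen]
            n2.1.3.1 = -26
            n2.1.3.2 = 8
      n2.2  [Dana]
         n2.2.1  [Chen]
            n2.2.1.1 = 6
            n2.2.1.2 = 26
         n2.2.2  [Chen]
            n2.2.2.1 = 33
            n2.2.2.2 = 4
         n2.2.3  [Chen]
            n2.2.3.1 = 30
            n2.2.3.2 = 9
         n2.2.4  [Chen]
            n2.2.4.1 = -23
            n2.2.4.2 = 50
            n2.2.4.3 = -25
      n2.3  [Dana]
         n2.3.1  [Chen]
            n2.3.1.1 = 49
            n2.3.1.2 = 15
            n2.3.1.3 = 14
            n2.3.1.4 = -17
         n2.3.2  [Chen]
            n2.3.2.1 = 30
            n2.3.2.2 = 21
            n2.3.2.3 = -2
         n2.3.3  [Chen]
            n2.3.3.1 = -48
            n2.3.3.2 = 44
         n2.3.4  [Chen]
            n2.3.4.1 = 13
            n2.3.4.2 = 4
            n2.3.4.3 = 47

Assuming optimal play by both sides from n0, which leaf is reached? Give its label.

n1.2.2.3

n1.1.1 (Chen): min(5, -31, 41) = -31
n1.1.2 (Chen): min(43, 35) = 35
n1.1.3 (Chen): min(18, 29) = 18
n1.1 (Dana): max(-31, 35, 18) = 35
n1.2.1 (Chen): min(4, -47) = -47
n1.2.2 (Chen): min(-21, -8, -24, 26) = -24
n1.2.3 (Chen): min(7, -27) = -27
n1.2 (Dana): max(-47, -24, -27) = -24
n1.3.1 (Chen): min(50, 23) = 23
n1.3.2 (Chen): min(45, -33, -31) = -33
n1.3 (Dana): max(23, -33) = 23
n1 (Chen): min(35, -24, 23) = -24
n2.1.1 (Chen): min(-49, -50) = -50
n2.1.2 (Chen): min(4, -5, -40, -1) = -40
n2.1.3 (Chen): min(-26, 8) = -26
n2.1 (Dana): max(-50, -40, -26) = -26
n2.2.1 (Chen): min(6, 26) = 6
n2.2.2 (Chen): min(33, 4) = 4
n2.2.3 (Chen): min(30, 9) = 9
n2.2.4 (Chen): min(-23, 50, -25) = -25
n2.2 (Dana): max(6, 4, 9, -25) = 9
n2.3.1 (Chen): min(49, 15, 14, -17) = -17
n2.3.2 (Chen): min(30, 21, -2) = -2
n2.3.3 (Chen): min(-48, 44) = -48
n2.3.4 (Chen): min(13, 4, 47) = 4
n2.3 (Dana): max(-17, -2, -48, 4) = 4
n2 (Chen): min(-26, 9, 4) = -26
n0 (Dana): max(-24, -26) = -24
At n0, Dana picks n1 (highest: -24).
At n1, Chen picks n1.2 (lowest: -24).
At n1.2, Dana picks n1.2.2 (highest: -24).
At n1.2.2, Chen picks n1.2.2.3 (lowest: -24).
Terminal value -24.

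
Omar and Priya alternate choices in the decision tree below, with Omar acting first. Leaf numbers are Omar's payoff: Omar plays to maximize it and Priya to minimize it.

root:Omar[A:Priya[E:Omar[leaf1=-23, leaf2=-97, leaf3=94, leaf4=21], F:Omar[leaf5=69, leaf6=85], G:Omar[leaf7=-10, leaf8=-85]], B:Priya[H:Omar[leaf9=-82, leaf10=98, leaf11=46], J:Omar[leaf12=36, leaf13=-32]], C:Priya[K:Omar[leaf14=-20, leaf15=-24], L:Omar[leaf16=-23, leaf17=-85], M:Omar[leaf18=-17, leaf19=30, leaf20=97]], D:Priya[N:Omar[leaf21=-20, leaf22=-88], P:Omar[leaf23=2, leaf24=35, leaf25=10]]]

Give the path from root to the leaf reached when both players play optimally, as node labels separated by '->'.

root -> B -> J -> leaf12

E (Omar): max(-23, -97, 94, 21) = 94
F (Omar): max(69, 85) = 85
G (Omar): max(-10, -85) = -10
A (Priya): min(94, 85, -10) = -10
H (Omar): max(-82, 98, 46) = 98
J (Omar): max(36, -32) = 36
B (Priya): min(98, 36) = 36
K (Omar): max(-20, -24) = -20
L (Omar): max(-23, -85) = -23
M (Omar): max(-17, 30, 97) = 97
C (Priya): min(-20, -23, 97) = -23
N (Omar): max(-20, -88) = -20
P (Omar): max(2, 35, 10) = 35
D (Priya): min(-20, 35) = -20
root (Omar): max(-10, 36, -23, -20) = 36
At root, Omar picks B (highest: 36).
At B, Priya picks J (lowest: 36).
At J, Omar picks leaf12 (highest: 36).
Terminal value 36.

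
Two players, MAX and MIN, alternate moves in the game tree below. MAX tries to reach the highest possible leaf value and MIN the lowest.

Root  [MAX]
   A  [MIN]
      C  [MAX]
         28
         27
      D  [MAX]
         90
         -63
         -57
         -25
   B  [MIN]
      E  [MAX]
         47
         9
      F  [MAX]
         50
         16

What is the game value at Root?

47

C (MAX): max(28, 27) = 28
D (MAX): max(90, -63, -57, -25) = 90
A (MIN): min(28, 90) = 28
E (MAX): max(47, 9) = 47
F (MAX): max(50, 16) = 50
B (MIN): min(47, 50) = 47
Root (MAX): max(28, 47) = 47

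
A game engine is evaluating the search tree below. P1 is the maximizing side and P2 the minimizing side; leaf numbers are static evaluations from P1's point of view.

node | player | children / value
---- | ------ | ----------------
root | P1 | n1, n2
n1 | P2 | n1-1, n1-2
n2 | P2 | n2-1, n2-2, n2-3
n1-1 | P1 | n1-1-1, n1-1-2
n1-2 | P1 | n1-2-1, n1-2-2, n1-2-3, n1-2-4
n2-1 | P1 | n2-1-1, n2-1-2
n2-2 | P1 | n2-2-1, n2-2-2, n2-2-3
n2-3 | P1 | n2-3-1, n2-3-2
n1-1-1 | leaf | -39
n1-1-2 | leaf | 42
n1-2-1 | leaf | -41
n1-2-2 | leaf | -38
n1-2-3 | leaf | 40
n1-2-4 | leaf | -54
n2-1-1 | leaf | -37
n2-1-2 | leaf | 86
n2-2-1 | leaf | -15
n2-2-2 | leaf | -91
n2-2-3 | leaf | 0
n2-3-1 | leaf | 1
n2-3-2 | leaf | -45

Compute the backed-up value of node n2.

0

n2-1 (P1): max(-37, 86) = 86
n2-2 (P1): max(-15, -91, 0) = 0
n2-3 (P1): max(1, -45) = 1
n2 (P2): min(86, 0, 1) = 0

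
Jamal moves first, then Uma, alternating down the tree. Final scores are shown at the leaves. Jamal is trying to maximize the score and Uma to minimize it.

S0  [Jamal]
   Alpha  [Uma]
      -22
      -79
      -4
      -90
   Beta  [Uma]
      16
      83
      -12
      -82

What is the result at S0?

Alpha (Uma): min(-22, -79, -4, -90) = -90
Beta (Uma): min(16, 83, -12, -82) = -82
S0 (Jamal): max(-90, -82) = -82

-82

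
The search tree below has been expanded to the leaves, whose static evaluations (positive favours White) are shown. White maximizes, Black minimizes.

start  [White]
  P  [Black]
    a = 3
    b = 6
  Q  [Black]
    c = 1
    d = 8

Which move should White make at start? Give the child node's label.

P

P (Black): min(3, 6) = 3
Q (Black): min(1, 8) = 1
start (White): max(3, 1) = 3
White at start wants the highest of {P=3, Q=1}, so chooses P.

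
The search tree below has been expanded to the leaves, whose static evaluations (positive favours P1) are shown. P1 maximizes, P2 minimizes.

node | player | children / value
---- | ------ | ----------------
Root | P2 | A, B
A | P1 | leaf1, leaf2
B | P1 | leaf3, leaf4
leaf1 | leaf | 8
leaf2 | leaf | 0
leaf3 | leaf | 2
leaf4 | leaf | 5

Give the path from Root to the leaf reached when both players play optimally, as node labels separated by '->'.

A (P1): max(8, 0) = 8
B (P1): max(2, 5) = 5
Root (P2): min(8, 5) = 5
At Root, P2 picks B (lowest: 5).
At B, P1 picks leaf4 (highest: 5).
Terminal value 5.

Root -> B -> leaf4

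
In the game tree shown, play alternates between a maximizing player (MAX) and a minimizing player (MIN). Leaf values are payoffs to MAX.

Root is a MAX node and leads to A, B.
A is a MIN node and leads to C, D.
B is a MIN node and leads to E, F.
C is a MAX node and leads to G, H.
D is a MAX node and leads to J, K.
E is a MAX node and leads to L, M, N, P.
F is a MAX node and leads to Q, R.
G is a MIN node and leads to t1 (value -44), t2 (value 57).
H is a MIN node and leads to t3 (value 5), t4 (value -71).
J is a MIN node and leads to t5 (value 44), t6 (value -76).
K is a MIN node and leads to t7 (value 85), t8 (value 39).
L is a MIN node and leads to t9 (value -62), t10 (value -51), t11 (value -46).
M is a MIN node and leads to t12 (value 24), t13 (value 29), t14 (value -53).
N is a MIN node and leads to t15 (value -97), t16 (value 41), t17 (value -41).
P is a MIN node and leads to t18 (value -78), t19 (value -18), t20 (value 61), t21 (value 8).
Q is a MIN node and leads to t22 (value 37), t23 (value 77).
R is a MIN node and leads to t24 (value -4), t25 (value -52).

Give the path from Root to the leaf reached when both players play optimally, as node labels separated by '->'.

Root -> A -> C -> G -> t1

G (MIN): min(-44, 57) = -44
H (MIN): min(5, -71) = -71
C (MAX): max(-44, -71) = -44
J (MIN): min(44, -76) = -76
K (MIN): min(85, 39) = 39
D (MAX): max(-76, 39) = 39
A (MIN): min(-44, 39) = -44
L (MIN): min(-62, -51, -46) = -62
M (MIN): min(24, 29, -53) = -53
N (MIN): min(-97, 41, -41) = -97
P (MIN): min(-78, -18, 61, 8) = -78
E (MAX): max(-62, -53, -97, -78) = -53
Q (MIN): min(37, 77) = 37
R (MIN): min(-4, -52) = -52
F (MAX): max(37, -52) = 37
B (MIN): min(-53, 37) = -53
Root (MAX): max(-44, -53) = -44
At Root, MAX picks A (highest: -44).
At A, MIN picks C (lowest: -44).
At C, MAX picks G (highest: -44).
At G, MIN picks t1 (lowest: -44).
Terminal value -44.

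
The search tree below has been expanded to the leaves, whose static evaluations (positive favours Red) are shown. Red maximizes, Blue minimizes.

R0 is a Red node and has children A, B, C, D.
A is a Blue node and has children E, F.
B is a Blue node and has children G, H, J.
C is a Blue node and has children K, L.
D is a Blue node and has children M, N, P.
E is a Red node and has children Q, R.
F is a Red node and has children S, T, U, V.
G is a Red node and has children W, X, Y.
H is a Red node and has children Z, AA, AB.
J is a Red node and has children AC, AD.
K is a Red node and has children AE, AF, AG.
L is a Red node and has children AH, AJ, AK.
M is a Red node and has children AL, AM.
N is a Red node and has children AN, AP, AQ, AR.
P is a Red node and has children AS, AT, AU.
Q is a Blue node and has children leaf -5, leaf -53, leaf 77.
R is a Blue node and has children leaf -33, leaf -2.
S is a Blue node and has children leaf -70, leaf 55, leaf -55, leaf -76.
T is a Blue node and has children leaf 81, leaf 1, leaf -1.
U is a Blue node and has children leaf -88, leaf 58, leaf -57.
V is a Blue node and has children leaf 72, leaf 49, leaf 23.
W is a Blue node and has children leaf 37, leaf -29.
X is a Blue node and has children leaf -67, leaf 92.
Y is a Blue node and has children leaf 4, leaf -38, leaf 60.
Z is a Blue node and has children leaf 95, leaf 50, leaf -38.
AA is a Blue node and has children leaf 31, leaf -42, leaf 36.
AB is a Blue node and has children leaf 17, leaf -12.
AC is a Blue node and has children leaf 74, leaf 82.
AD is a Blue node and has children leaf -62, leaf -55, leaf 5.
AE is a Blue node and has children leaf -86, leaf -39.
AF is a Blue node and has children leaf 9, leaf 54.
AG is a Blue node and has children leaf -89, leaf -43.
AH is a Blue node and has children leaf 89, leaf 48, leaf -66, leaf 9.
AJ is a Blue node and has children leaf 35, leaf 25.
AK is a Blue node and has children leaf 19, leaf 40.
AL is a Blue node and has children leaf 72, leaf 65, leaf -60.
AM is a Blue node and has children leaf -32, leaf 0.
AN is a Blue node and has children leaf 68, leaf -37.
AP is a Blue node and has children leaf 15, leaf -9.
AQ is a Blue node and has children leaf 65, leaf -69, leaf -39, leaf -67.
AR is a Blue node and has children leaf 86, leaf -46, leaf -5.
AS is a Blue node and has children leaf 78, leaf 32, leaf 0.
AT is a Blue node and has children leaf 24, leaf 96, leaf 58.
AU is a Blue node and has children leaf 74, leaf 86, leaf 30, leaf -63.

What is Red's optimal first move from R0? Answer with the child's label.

Q (Blue): min(-5, -53, 77) = -53
R (Blue): min(-33, -2) = -33
E (Red): max(-53, -33) = -33
S (Blue): min(-70, 55, -55, -76) = -76
T (Blue): min(81, 1, -1) = -1
U (Blue): min(-88, 58, -57) = -88
V (Blue): min(72, 49, 23) = 23
F (Red): max(-76, -1, -88, 23) = 23
A (Blue): min(-33, 23) = -33
W (Blue): min(37, -29) = -29
X (Blue): min(-67, 92) = -67
Y (Blue): min(4, -38, 60) = -38
G (Red): max(-29, -67, -38) = -29
Z (Blue): min(95, 50, -38) = -38
AA (Blue): min(31, -42, 36) = -42
AB (Blue): min(17, -12) = -12
H (Red): max(-38, -42, -12) = -12
AC (Blue): min(74, 82) = 74
AD (Blue): min(-62, -55, 5) = -62
J (Red): max(74, -62) = 74
B (Blue): min(-29, -12, 74) = -29
AE (Blue): min(-86, -39) = -86
AF (Blue): min(9, 54) = 9
AG (Blue): min(-89, -43) = -89
K (Red): max(-86, 9, -89) = 9
AH (Blue): min(89, 48, -66, 9) = -66
AJ (Blue): min(35, 25) = 25
AK (Blue): min(19, 40) = 19
L (Red): max(-66, 25, 19) = 25
C (Blue): min(9, 25) = 9
AL (Blue): min(72, 65, -60) = -60
AM (Blue): min(-32, 0) = -32
M (Red): max(-60, -32) = -32
AN (Blue): min(68, -37) = -37
AP (Blue): min(15, -9) = -9
AQ (Blue): min(65, -69, -39, -67) = -69
AR (Blue): min(86, -46, -5) = -46
N (Red): max(-37, -9, -69, -46) = -9
AS (Blue): min(78, 32, 0) = 0
AT (Blue): min(24, 96, 58) = 24
AU (Blue): min(74, 86, 30, -63) = -63
P (Red): max(0, 24, -63) = 24
D (Blue): min(-32, -9, 24) = -32
R0 (Red): max(-33, -29, 9, -32) = 9
Red at R0 wants the highest of {A=-33, B=-29, C=9, D=-32}, so chooses C.

C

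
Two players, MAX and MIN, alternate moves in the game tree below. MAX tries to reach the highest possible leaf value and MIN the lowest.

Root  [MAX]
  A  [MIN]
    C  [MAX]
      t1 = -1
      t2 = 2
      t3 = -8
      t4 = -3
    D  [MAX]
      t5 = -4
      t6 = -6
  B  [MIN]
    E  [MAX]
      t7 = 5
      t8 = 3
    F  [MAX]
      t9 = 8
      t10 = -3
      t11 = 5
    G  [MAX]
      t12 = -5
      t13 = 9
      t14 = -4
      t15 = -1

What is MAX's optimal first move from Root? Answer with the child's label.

C (MAX): max(-1, 2, -8, -3) = 2
D (MAX): max(-4, -6) = -4
A (MIN): min(2, -4) = -4
E (MAX): max(5, 3) = 5
F (MAX): max(8, -3, 5) = 8
G (MAX): max(-5, 9, -4, -1) = 9
B (MIN): min(5, 8, 9) = 5
Root (MAX): max(-4, 5) = 5
MAX at Root wants the highest of {A=-4, B=5}, so chooses B.

B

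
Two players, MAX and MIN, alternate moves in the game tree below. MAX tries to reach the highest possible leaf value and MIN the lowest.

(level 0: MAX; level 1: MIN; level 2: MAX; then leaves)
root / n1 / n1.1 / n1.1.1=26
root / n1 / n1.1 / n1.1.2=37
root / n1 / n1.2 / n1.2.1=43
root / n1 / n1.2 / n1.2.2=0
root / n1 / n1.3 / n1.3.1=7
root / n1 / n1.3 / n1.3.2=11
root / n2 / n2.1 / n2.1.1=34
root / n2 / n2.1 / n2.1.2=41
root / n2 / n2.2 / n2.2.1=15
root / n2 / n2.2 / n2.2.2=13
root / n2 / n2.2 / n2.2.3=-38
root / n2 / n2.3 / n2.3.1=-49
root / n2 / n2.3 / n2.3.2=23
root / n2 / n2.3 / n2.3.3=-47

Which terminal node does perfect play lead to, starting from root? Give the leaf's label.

n1.1 (MAX): max(26, 37) = 37
n1.2 (MAX): max(43, 0) = 43
n1.3 (MAX): max(7, 11) = 11
n1 (MIN): min(37, 43, 11) = 11
n2.1 (MAX): max(34, 41) = 41
n2.2 (MAX): max(15, 13, -38) = 15
n2.3 (MAX): max(-49, 23, -47) = 23
n2 (MIN): min(41, 15, 23) = 15
root (MAX): max(11, 15) = 15
At root, MAX picks n2 (highest: 15).
At n2, MIN picks n2.2 (lowest: 15).
At n2.2, MAX picks n2.2.1 (highest: 15).
Terminal value 15.

n2.2.1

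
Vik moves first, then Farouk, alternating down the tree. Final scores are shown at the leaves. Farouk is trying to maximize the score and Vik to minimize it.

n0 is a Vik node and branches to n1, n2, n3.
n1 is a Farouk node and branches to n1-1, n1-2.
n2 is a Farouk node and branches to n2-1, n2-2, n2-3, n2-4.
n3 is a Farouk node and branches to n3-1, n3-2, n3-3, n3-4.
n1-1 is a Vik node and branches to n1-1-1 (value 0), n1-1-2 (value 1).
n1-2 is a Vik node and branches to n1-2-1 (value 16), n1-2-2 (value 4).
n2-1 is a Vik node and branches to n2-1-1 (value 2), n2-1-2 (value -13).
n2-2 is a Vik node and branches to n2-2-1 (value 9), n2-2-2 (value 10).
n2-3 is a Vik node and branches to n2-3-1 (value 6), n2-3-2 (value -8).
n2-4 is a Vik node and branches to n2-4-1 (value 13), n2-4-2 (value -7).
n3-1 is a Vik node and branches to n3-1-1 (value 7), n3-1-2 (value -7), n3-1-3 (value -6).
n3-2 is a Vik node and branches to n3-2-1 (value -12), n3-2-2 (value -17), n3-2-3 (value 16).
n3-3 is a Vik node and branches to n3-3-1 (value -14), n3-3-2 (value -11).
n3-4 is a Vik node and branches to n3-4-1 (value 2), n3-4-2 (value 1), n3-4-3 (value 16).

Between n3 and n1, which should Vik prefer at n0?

n3-1 (Vik): min(7, -7, -6) = -7
n3-2 (Vik): min(-12, -17, 16) = -17
n3-3 (Vik): min(-14, -11) = -14
n3-4 (Vik): min(2, 1, 16) = 1
n3 (Farouk): max(-7, -17, -14, 1) = 1
n1-1 (Vik): min(0, 1) = 0
n1-2 (Vik): min(16, 4) = 4
n1 (Farouk): max(0, 4) = 4
Vik prefers the lower value; n3=1, n1=4. n3 is better since 1 < 4.

n3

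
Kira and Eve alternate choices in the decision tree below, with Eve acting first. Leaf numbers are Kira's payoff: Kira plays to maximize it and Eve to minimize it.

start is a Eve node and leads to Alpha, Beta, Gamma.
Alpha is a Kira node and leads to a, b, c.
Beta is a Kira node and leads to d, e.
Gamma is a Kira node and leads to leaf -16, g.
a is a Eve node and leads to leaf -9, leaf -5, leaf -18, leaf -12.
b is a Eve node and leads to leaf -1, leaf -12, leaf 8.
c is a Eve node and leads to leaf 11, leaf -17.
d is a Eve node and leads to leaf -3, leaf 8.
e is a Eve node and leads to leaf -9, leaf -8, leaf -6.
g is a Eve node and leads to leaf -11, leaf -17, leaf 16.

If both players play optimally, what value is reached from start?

-16

a (Eve): min(-9, -5, -18, -12) = -18
b (Eve): min(-1, -12, 8) = -12
c (Eve): min(11, -17) = -17
Alpha (Kira): max(-18, -12, -17) = -12
d (Eve): min(-3, 8) = -3
e (Eve): min(-9, -8, -6) = -9
Beta (Kira): max(-3, -9) = -3
g (Eve): min(-11, -17, 16) = -17
Gamma (Kira): max(-16, -17) = -16
start (Eve): min(-12, -3, -16) = -16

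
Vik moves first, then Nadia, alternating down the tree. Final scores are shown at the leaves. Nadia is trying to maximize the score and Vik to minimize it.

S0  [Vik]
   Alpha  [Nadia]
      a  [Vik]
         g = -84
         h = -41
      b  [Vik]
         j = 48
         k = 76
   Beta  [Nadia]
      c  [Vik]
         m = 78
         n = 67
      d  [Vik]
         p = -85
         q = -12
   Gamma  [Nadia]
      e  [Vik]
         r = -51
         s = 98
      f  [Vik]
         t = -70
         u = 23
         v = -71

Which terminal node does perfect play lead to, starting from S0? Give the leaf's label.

r

a (Vik): min(-84, -41) = -84
b (Vik): min(48, 76) = 48
Alpha (Nadia): max(-84, 48) = 48
c (Vik): min(78, 67) = 67
d (Vik): min(-85, -12) = -85
Beta (Nadia): max(67, -85) = 67
e (Vik): min(-51, 98) = -51
f (Vik): min(-70, 23, -71) = -71
Gamma (Nadia): max(-51, -71) = -51
S0 (Vik): min(48, 67, -51) = -51
At S0, Vik picks Gamma (lowest: -51).
At Gamma, Nadia picks e (highest: -51).
At e, Vik picks r (lowest: -51).
Terminal value -51.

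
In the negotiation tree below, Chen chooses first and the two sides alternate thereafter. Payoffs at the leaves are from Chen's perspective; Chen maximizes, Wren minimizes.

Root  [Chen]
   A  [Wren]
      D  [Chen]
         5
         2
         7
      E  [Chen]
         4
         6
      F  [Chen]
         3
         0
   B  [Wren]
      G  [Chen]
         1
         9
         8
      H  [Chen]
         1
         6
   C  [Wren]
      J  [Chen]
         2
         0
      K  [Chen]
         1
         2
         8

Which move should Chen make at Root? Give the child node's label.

D (Chen): max(5, 2, 7) = 7
E (Chen): max(4, 6) = 6
F (Chen): max(3, 0) = 3
A (Wren): min(7, 6, 3) = 3
G (Chen): max(1, 9, 8) = 9
H (Chen): max(1, 6) = 6
B (Wren): min(9, 6) = 6
J (Chen): max(2, 0) = 2
K (Chen): max(1, 2, 8) = 8
C (Wren): min(2, 8) = 2
Root (Chen): max(3, 6, 2) = 6
Chen at Root wants the highest of {A=3, B=6, C=2}, so chooses B.

B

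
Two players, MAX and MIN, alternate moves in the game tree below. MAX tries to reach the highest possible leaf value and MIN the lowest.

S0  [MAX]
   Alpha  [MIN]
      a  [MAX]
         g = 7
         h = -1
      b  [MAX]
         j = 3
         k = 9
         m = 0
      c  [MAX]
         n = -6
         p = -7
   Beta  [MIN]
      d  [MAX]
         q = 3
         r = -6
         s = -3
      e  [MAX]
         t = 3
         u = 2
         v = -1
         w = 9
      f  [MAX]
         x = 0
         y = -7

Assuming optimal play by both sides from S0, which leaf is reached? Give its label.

x

a (MAX): max(7, -1) = 7
b (MAX): max(3, 9, 0) = 9
c (MAX): max(-6, -7) = -6
Alpha (MIN): min(7, 9, -6) = -6
d (MAX): max(3, -6, -3) = 3
e (MAX): max(3, 2, -1, 9) = 9
f (MAX): max(0, -7) = 0
Beta (MIN): min(3, 9, 0) = 0
S0 (MAX): max(-6, 0) = 0
At S0, MAX picks Beta (highest: 0).
At Beta, MIN picks f (lowest: 0).
At f, MAX picks x (highest: 0).
Terminal value 0.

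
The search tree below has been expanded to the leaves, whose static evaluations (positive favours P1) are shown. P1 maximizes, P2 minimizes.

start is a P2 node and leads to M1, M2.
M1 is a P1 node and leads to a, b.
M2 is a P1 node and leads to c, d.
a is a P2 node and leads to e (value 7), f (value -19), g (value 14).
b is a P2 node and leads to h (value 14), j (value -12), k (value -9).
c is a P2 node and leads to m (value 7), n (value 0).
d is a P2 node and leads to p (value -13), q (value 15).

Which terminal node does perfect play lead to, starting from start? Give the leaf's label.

a (P2): min(7, -19, 14) = -19
b (P2): min(14, -12, -9) = -12
M1 (P1): max(-19, -12) = -12
c (P2): min(7, 0) = 0
d (P2): min(-13, 15) = -13
M2 (P1): max(0, -13) = 0
start (P2): min(-12, 0) = -12
At start, P2 picks M1 (lowest: -12).
At M1, P1 picks b (highest: -12).
At b, P2 picks j (lowest: -12).
Terminal value -12.

j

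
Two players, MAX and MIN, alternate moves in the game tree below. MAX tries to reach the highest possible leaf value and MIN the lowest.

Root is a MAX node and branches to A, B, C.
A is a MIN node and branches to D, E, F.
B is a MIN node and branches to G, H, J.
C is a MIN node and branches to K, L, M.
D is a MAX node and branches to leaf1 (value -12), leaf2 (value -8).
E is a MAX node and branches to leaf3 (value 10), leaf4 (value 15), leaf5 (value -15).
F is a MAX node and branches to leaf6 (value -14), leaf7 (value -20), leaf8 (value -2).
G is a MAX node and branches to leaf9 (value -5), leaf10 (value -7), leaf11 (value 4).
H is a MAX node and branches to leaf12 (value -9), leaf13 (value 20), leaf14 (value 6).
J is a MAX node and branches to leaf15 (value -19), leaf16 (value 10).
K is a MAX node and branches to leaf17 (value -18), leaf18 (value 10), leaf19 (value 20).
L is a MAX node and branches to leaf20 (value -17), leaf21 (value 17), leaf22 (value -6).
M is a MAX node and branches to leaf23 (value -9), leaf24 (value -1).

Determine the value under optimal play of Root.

4

D (MAX): max(-12, -8) = -8
E (MAX): max(10, 15, -15) = 15
F (MAX): max(-14, -20, -2) = -2
A (MIN): min(-8, 15, -2) = -8
G (MAX): max(-5, -7, 4) = 4
H (MAX): max(-9, 20, 6) = 20
J (MAX): max(-19, 10) = 10
B (MIN): min(4, 20, 10) = 4
K (MAX): max(-18, 10, 20) = 20
L (MAX): max(-17, 17, -6) = 17
M (MAX): max(-9, -1) = -1
C (MIN): min(20, 17, -1) = -1
Root (MAX): max(-8, 4, -1) = 4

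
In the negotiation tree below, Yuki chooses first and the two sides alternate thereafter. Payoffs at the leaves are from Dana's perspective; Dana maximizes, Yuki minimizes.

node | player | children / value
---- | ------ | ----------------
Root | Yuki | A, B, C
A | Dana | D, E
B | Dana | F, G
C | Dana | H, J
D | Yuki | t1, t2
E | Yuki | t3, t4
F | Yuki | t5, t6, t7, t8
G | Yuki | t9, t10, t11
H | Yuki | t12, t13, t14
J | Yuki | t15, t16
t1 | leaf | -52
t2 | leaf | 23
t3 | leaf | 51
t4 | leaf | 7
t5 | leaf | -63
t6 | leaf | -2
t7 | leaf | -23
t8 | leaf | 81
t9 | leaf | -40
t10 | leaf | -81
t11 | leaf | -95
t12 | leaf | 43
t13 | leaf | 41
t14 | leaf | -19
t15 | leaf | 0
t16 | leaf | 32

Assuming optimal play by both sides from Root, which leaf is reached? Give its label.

D (Yuki): min(-52, 23) = -52
E (Yuki): min(51, 7) = 7
A (Dana): max(-52, 7) = 7
F (Yuki): min(-63, -2, -23, 81) = -63
G (Yuki): min(-40, -81, -95) = -95
B (Dana): max(-63, -95) = -63
H (Yuki): min(43, 41, -19) = -19
J (Yuki): min(0, 32) = 0
C (Dana): max(-19, 0) = 0
Root (Yuki): min(7, -63, 0) = -63
At Root, Yuki picks B (lowest: -63).
At B, Dana picks F (highest: -63).
At F, Yuki picks t5 (lowest: -63).
Terminal value -63.

t5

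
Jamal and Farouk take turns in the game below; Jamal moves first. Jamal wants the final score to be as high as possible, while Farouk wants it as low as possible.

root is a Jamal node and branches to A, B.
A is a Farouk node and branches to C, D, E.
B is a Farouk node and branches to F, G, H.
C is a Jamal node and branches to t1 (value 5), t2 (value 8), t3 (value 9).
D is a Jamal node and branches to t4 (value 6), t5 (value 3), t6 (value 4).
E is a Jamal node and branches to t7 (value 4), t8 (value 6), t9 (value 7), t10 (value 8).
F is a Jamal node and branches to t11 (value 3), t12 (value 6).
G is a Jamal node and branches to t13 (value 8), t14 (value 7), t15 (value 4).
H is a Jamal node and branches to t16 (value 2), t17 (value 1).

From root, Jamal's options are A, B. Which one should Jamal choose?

A

C (Jamal): max(5, 8, 9) = 9
D (Jamal): max(6, 3, 4) = 6
E (Jamal): max(4, 6, 7, 8) = 8
A (Farouk): min(9, 6, 8) = 6
F (Jamal): max(3, 6) = 6
G (Jamal): max(8, 7, 4) = 8
H (Jamal): max(2, 1) = 2
B (Farouk): min(6, 8, 2) = 2
root (Jamal): max(6, 2) = 6
Jamal at root wants the highest of {A=6, B=2}, so chooses A.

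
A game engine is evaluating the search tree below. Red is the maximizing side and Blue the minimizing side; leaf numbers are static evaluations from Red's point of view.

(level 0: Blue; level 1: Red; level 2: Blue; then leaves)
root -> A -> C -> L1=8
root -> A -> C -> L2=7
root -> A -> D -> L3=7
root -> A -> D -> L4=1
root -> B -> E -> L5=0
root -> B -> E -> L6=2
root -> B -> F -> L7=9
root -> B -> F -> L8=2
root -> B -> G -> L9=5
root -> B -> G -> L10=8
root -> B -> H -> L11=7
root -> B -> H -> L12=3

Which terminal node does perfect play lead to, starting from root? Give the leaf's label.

L9

C (Blue): min(8, 7) = 7
D (Blue): min(7, 1) = 1
A (Red): max(7, 1) = 7
E (Blue): min(0, 2) = 0
F (Blue): min(9, 2) = 2
G (Blue): min(5, 8) = 5
H (Blue): min(7, 3) = 3
B (Red): max(0, 2, 5, 3) = 5
root (Blue): min(7, 5) = 5
At root, Blue picks B (lowest: 5).
At B, Red picks G (highest: 5).
At G, Blue picks L9 (lowest: 5).
Terminal value 5.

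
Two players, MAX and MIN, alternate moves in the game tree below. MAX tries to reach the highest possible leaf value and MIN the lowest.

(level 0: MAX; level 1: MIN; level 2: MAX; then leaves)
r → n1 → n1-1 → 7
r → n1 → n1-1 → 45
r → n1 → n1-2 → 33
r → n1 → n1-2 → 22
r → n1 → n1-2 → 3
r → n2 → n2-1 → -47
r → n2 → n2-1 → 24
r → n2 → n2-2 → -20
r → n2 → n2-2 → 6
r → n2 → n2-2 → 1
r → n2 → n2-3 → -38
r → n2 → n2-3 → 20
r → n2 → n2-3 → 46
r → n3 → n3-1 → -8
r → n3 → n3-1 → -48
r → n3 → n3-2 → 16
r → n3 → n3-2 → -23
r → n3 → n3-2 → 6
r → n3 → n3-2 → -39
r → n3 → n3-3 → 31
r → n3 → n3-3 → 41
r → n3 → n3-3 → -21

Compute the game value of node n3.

n3-1 (MAX): max(-8, -48) = -8
n3-2 (MAX): max(16, -23, 6, -39) = 16
n3-3 (MAX): max(31, 41, -21) = 41
n3 (MIN): min(-8, 16, 41) = -8

-8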